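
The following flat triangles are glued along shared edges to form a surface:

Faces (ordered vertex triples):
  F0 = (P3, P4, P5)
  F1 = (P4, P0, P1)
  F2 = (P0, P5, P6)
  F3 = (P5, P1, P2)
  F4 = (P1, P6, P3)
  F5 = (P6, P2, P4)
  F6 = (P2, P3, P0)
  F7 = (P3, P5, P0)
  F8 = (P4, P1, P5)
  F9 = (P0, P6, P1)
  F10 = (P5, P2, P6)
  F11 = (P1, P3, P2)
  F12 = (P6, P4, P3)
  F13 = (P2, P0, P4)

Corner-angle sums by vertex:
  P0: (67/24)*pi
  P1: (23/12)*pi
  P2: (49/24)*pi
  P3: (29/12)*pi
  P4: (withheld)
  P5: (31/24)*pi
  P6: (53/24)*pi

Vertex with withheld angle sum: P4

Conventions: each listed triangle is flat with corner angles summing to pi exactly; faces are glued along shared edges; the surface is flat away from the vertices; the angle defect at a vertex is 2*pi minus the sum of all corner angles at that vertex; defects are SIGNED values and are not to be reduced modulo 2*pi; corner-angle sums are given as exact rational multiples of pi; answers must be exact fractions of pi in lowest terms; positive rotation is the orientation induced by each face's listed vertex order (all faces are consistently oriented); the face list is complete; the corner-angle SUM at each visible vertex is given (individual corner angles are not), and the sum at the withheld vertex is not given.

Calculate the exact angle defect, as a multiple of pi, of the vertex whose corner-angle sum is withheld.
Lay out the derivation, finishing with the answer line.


V = 7, E = 21, F = 14; chi = V - E + F = 0
Gauss-Bonnet: total defect = 2*pi*chi = 0; visible defects sum to (-2/3)*pi

Answer: defect(P4) = (2/3)*pi


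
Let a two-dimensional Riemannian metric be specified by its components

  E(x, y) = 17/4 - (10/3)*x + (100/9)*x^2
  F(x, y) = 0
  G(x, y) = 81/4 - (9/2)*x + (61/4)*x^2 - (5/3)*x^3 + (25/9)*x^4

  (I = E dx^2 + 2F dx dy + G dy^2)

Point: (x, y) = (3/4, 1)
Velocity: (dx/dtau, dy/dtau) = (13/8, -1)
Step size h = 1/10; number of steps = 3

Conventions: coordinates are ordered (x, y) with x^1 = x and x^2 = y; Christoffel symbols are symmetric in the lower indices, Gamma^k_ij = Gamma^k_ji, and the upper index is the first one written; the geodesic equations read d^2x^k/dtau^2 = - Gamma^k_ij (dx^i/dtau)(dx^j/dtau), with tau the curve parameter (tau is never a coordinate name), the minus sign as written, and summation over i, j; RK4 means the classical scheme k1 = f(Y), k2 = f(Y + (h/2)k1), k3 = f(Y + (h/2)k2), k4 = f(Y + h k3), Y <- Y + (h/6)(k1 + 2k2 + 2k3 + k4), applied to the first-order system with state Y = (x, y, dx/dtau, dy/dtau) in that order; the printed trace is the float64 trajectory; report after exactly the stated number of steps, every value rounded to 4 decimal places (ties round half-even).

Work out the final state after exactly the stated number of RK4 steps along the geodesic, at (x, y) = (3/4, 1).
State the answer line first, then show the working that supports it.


Answer: x = 1.1972, y = 0.7553, dx/dtau = 1.3649, dy/dtau = -0.6477

f(Y) = (dx/dtau, dy/dtau, -Gamma^x_ij Y'^i Y'^j, -Gamma^y_ij Y'^i Y'^j) with the Gammas evaluated at the stage position; h = 0.100000; intermediate values shown to 6 dp
step 0: x = 0.7500, y = 1.0000, dx/dtau = 1.6250, dy/dtau = -1.0000
step 1:
  k1: at (x, y) = (0.750000, 1.000000), (dx/dtau, dy/dtau) = (1.625000, -1.000000); Gamma_xxx = 0.833333, Gamma_xxy = 0.000000, Gamma_xyy = -1.265625, Gamma_yxx = 0.000000, Gamma_yxy = 0.395062, Gamma_yyy = 0.000000; k1 = (1.625000, -1.000000, -0.934896, 1.283951)
  k2: at (x, y) = (0.831250, 0.950000), (dx/dtau, dy/dtau) = (1.578255, -0.935802); Gamma_xxx = 0.826658, Gamma_xxy = 0.000000, Gamma_xyy = -1.298515, Gamma_yxx = 0.000000, Gamma_yxy = 0.433696, Gamma_yyy = 0.000000; k2 = (1.578255, -0.935802, -0.921970, 1.281082)
  k3: at (x, y) = (0.828913, 0.953210), (dx/dtau, dy/dtau) = (1.578902, -0.935946); Gamma_xxx = 0.827012, Gamma_xxy = 0.000000, Gamma_xyy = -1.297756, Gamma_yxx = 0.000000, Gamma_yxy = 0.432646, Gamma_yyy = 0.000000; k3 = (1.578902, -0.935946, -0.924855, 1.278699)
  k4: at (x, y) = (0.907890, 0.906405), (dx/dtau, dy/dtau) = (1.532514, -0.872130); Gamma_xxx = 0.811100, Gamma_xxy = 0.000000, Gamma_xyy = -1.318808, Gamma_yxx = 0.000000, Gamma_yxy = 0.466122, Gamma_yyy = 0.000000; k4 = (1.532514, -0.872130, -0.901851, 1.245992)
  Y <- Y + (h/6)(k1 + 2k2 + 2k3 + k4): x = 0.9079, y = 0.9064, dx/dtau = 1.5328, dy/dtau = -0.8725
step 2:
  k1: at (x, y) = (0.907864, 0.906406), (dx/dtau, dy/dtau) = (1.532827, -0.872508); Gamma_xxx = 0.811107, Gamma_xxy = 0.000000, Gamma_xyy = -1.318802, Gamma_yxx = 0.000000, Gamma_yxy = 0.466111, Gamma_yyy = 0.000000; k1 = (1.532827, -0.872508, -0.901777, 1.246758)
  k2: at (x, y) = (0.984505, 0.862781), (dx/dtau, dy/dtau) = (1.487738, -0.810170); Gamma_xxx = 0.789953, Gamma_xxy = 0.000000, Gamma_xyy = -1.332610, Gamma_yxx = 0.000000, Gamma_yxy = 0.494683, Gamma_yyy = 0.000000; k2 = (1.487738, -0.810170, -0.873759, 1.192504)
  k3: at (x, y) = (0.982251, 0.865898), (dx/dtau, dy/dtau) = (1.489139, -0.812883); Gamma_xxx = 0.790631, Gamma_xxy = 0.000000, Gamma_xyy = -1.332269, Gamma_yxx = 0.000000, Gamma_yxy = 0.493897, Gamma_yyy = 0.000000; k3 = (1.489139, -0.812883, -0.872916, 1.195719)
  k4: at (x, y) = (1.056778, 0.825118), (dx/dtau, dy/dtau) = (1.445535, -0.752936); Gamma_xxx = 0.766996, Gamma_xxy = 0.000000, Gamma_xyy = -1.342145, Gamma_yxx = 0.000000, Gamma_yxy = 0.518196, Gamma_yyy = 0.000000; k4 = (1.445535, -0.752936, -0.841813, 1.128005)
  Y <- Y + (h/6)(k1 + 2k2 + 2k3 + k4): x = 1.0567, y = 0.8252, dx/dtau = 1.4455, dy/dtau = -0.7533
step 3:
  k1: at (x, y) = (1.056732, 0.825214), (dx/dtau, dy/dtau) = (1.445544, -0.753321); Gamma_xxx = 0.767011, Gamma_xxy = 0.000000, Gamma_xyy = -1.342140, Gamma_yxx = 0.000000, Gamma_yxy = 0.518183, Gamma_yyy = 0.000000; k1 = (1.445544, -0.753321, -0.841090, 1.128560)
  k2: at (x, y) = (1.129010, 0.787548), (dx/dtau, dy/dtau) = (1.403490, -0.696893); Gamma_xxx = 0.742540, Gamma_xxy = 0.000000, Gamma_xyy = -1.349923, Gamma_yxx = 0.000000, Gamma_yxy = 0.538515, Gamma_yyy = 0.000000; k2 = (1.403490, -0.696893, -0.807040, 1.053425)
  k3: at (x, y) = (1.126907, 0.790369), (dx/dtau, dy/dtau) = (1.405192, -0.700650); Gamma_xxx = 0.743264, Gamma_xxy = 0.000000, Gamma_xyy = -1.349711, Gamma_yxx = 0.000000, Gamma_yxy = 0.537967, Gamma_yyy = 0.000000; k3 = (1.405192, -0.700650, -0.805036, 1.059309)
  k4: at (x, y) = (1.197252, 0.755149), (dx/dtau, dy/dtau) = (1.365041, -0.647391); Gamma_xxx = 0.718903, Gamma_xxy = 0.000000, Gamma_xyy = -1.356654, Gamma_yxx = 0.000000, Gamma_yxy = 0.554948, Gamma_yyy = 0.000000; k4 = (1.365041, -0.647391, -0.770964, 0.980830)
  Y <- Y + (h/6)(k1 + 2k2 + 2k3 + k4): x = 1.1972, y = 0.7553, dx/dtau = 1.3649, dy/dtau = -0.6477


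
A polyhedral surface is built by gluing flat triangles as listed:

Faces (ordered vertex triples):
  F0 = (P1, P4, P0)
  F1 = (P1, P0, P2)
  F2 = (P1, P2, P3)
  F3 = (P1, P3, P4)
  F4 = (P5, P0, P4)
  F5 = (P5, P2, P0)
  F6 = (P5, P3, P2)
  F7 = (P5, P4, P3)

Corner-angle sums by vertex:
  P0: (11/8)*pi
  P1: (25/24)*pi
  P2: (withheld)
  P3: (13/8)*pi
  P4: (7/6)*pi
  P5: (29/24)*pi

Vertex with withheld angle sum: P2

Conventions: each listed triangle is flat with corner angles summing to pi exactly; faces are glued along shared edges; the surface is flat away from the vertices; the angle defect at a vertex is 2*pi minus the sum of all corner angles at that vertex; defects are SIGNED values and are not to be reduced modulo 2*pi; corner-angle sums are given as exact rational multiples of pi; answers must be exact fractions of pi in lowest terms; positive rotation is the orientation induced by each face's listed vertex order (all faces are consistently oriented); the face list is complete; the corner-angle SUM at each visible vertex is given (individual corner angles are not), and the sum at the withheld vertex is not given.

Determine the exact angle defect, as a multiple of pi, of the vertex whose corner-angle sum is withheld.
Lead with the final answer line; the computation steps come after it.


Answer: defect(P2) = (5/12)*pi

V = 6, E = 12, F = 8; chi = V - E + F = 2
Gauss-Bonnet: total defect = 2*pi*chi = 4*pi; visible defects sum to (43/12)*pi


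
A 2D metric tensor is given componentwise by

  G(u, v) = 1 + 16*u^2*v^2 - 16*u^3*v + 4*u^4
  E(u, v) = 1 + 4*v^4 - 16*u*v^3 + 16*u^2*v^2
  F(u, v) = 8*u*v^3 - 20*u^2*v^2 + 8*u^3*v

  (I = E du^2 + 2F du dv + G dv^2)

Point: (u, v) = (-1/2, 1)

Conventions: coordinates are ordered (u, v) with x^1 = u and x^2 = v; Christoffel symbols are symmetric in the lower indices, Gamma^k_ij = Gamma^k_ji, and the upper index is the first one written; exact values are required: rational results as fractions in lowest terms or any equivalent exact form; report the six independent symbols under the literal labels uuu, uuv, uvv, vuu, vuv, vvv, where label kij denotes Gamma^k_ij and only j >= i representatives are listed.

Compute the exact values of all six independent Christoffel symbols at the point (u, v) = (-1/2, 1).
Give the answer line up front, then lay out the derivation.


Answer: Gamma_uuu = -64/93, Gamma_uuv = 32/31, Gamma_uvv = -32/93, Gamma_vuu = 40/93, Gamma_vuv = -20/31, Gamma_vvv = 20/93

E = 17, F = -10, G = 29/4 at the point
E_u = -32, E_v = 48, F_u = 34, F_v = -23, G_u = -30, G_v = 10
EG - F^2 = 93/4;  g^inv = (4/93) * [[29/4, 10], [10, 17]]
first-kind symbols [ij,l] = (1/2)(d_i g_jl + d_j g_il - d_l g_ij): [uu,u] = E_u/2 = -16, [uu,v] = F_u - E_v/2 = 10, [uv,u] = E_v/2 = 24, [uv,v] = G_u/2 = -15, [vv,u] = F_v - G_u/2 = -8, [vv,v] = G_v/2 = 5
Gamma^u_ij = (G*[ij,u] - F*[ij,v])/(EG - F^2), Gamma^v_ij = (E*[ij,v] - F*[ij,u])/(EG - F^2)


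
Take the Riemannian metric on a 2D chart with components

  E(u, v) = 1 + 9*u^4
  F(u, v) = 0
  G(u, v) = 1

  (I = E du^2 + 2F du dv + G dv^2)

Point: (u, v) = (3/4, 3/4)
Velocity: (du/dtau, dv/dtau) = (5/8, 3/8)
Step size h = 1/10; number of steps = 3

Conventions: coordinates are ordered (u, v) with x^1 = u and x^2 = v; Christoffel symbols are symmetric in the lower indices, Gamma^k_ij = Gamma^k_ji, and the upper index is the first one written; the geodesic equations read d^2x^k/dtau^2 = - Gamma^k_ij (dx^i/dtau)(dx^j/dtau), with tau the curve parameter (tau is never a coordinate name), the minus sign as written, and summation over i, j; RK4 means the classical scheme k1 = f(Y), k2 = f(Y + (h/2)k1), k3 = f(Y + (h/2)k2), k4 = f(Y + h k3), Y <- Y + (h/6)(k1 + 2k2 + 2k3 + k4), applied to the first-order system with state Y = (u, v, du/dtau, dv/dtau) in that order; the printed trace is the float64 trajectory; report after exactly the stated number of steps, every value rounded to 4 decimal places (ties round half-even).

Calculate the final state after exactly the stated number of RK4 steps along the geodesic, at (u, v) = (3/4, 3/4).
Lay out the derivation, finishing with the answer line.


f(Y) = (du/dtau, dv/dtau, -Gamma^u_ij Y'^i Y'^j, -Gamma^v_ij Y'^i Y'^j) with the Gammas evaluated at the stage position; h = 0.100000; intermediate values shown to 6 dp
step 0: u = 0.7500, v = 0.7500, du/dtau = 0.6250, dv/dtau = 0.3750
step 1:
  k1: at (u, v) = (0.750000, 0.750000), (du/dtau, dv/dtau) = (0.625000, 0.375000); Gamma_uuu = 1.973604, Gamma_uuv = 0.000000, Gamma_uvv = 0.000000, Gamma_vuu = 0.000000, Gamma_vuv = 0.000000, Gamma_vvv = 0.000000; k1 = (0.625000, 0.375000, -0.770939, 0.000000)
  k2: at (u, v) = (0.781250, 0.768750), (du/dtau, dv/dtau) = (0.586453, 0.375000); Gamma_uuu = 1.971868, Gamma_uuv = 0.000000, Gamma_uvv = 0.000000, Gamma_vuu = 0.000000, Gamma_vuv = 0.000000, Gamma_vvv = 0.000000; k2 = (0.586453, 0.375000, -0.678179, 0.000000)
  k3: at (u, v) = (0.779323, 0.768750), (du/dtau, dv/dtau) = (0.591091, 0.375000); Gamma_uuu = 1.972245, Gamma_uuv = 0.000000, Gamma_uvv = 0.000000, Gamma_vuu = 0.000000, Gamma_vuv = 0.000000, Gamma_vvv = 0.000000; k3 = (0.591091, 0.375000, -0.689080, 0.000000)
  k4: at (u, v) = (0.809109, 0.787500), (du/dtau, dv/dtau) = (0.556092, 0.375000); Gamma_uuu = 1.962948, Gamma_uuv = 0.000000, Gamma_uvv = 0.000000, Gamma_vuu = 0.000000, Gamma_vuv = 0.000000, Gamma_vvv = 0.000000; k4 = (0.556092, 0.375000, -0.607019, 0.000000)
  Y <- Y + (h/6)(k1 + 2k2 + 2k3 + k4): u = 0.8089, v = 0.7875, du/dtau = 0.5565, dv/dtau = 0.3750
step 2:
  k1: at (u, v) = (0.808936, 0.787500), (du/dtau, dv/dtau) = (0.556459, 0.375000); Gamma_uuu = 1.963022, Gamma_uuv = 0.000000, Gamma_uvv = 0.000000, Gamma_vuu = 0.000000, Gamma_vuv = 0.000000, Gamma_vvv = 0.000000; k1 = (0.556459, 0.375000, -0.607843, 0.000000)
  k2: at (u, v) = (0.836759, 0.806250), (du/dtau, dv/dtau) = (0.526067, 0.375000); Gamma_uuu = 1.948538, Gamma_uuv = 0.000000, Gamma_uvv = 0.000000, Gamma_vuu = 0.000000, Gamma_vuv = 0.000000, Gamma_vvv = 0.000000; k2 = (0.526067, 0.375000, -0.539250, 0.000000)
  k3: at (u, v) = (0.835240, 0.806250), (du/dtau, dv/dtau) = (0.529496, 0.375000); Gamma_uuu = 1.949455, Gamma_uuv = 0.000000, Gamma_uvv = 0.000000, Gamma_vuu = 0.000000, Gamma_vuv = 0.000000, Gamma_vvv = 0.000000; k3 = (0.529496, 0.375000, -0.546561, 0.000000)
  k4: at (u, v) = (0.861886, 0.825000), (du/dtau, dv/dtau) = (0.501803, 0.375000); Gamma_uuu = 1.931566, Gamma_uuv = 0.000000, Gamma_uvv = 0.000000, Gamma_vuu = 0.000000, Gamma_vuv = 0.000000, Gamma_vvv = 0.000000; k4 = (0.501803, 0.375000, -0.486380, 0.000000)
  Y <- Y + (h/6)(k1 + 2k2 + 2k3 + k4): u = 0.8618, v = 0.8250, du/dtau = 0.5020, dv/dtau = 0.3750
step 3:
  k1: at (u, v) = (0.861759, 0.825000), (du/dtau, dv/dtau) = (0.502028, 0.375000); Gamma_uuu = 1.931659, Gamma_uuv = 0.000000, Gamma_uvv = 0.000000, Gamma_vuu = 0.000000, Gamma_vuv = 0.000000, Gamma_vvv = 0.000000; k1 = (0.502028, 0.375000, -0.486840, 0.000000)
  k2: at (u, v) = (0.886861, 0.843750), (du/dtau, dv/dtau) = (0.477686, 0.375000); Gamma_uuu = 1.911768, Gamma_uuv = 0.000000, Gamma_uvv = 0.000000, Gamma_vuu = 0.000000, Gamma_vuv = 0.000000, Gamma_vvv = 0.000000; k2 = (0.477686, 0.375000, -0.436235, 0.000000)
  k3: at (u, v) = (0.885644, 0.843750), (du/dtau, dv/dtau) = (0.480216, 0.375000); Gamma_uuu = 1.912791, Gamma_uuv = 0.000000, Gamma_uvv = 0.000000, Gamma_vuu = 0.000000, Gamma_vuv = 0.000000, Gamma_vvv = 0.000000; k3 = (0.480216, 0.375000, -0.441104, 0.000000)
  k4: at (u, v) = (0.909781, 0.862500), (du/dtau, dv/dtau) = (0.457918, 0.375000); Gamma_uuu = 1.891551, Gamma_uuv = 0.000000, Gamma_uvv = 0.000000, Gamma_vuu = 0.000000, Gamma_vuv = 0.000000, Gamma_vvv = 0.000000; k4 = (0.457918, 0.375000, -0.396636, 0.000000)
  Y <- Y + (h/6)(k1 + 2k2 + 2k3 + k4): u = 0.9097, v = 0.8625, du/dtau = 0.4581, dv/dtau = 0.3750

Answer: u = 0.9097, v = 0.8625, du/dtau = 0.4581, dv/dtau = 0.3750


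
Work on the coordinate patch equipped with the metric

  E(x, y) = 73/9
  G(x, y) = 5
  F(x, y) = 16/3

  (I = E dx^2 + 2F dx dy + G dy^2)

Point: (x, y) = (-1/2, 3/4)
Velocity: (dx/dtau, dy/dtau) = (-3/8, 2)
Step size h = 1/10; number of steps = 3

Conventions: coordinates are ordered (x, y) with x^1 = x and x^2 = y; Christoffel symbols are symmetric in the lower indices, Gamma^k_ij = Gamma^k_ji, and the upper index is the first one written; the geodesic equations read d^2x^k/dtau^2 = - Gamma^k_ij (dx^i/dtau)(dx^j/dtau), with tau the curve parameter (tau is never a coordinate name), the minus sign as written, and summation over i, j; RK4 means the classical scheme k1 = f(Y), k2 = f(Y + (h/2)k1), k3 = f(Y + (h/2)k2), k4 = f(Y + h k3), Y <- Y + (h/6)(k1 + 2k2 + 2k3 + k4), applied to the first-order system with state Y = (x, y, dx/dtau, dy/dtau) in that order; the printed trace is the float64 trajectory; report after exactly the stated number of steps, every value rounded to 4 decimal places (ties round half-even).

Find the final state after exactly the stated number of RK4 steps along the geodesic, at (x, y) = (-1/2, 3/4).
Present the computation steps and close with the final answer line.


f(Y) = (dx/dtau, dy/dtau, -Gamma^x_ij Y'^i Y'^j, -Gamma^y_ij Y'^i Y'^j) with the Gammas evaluated at the stage position; h = 0.100000; intermediate values shown to 6 dp
step 0: x = -0.5000, y = 0.7500, dx/dtau = -0.3750, dy/dtau = 2.0000
step 1:
  k1: at (x, y) = (-0.500000, 0.750000), (dx/dtau, dy/dtau) = (-0.375000, 2.000000); Gamma_xxx = 0.000000, Gamma_xxy = 0.000000, Gamma_xyy = 0.000000, Gamma_yxx = 0.000000, Gamma_yxy = 0.000000, Gamma_yyy = 0.000000; k1 = (-0.375000, 2.000000, 0.000000, 0.000000)
  k2: at (x, y) = (-0.518750, 0.850000), (dx/dtau, dy/dtau) = (-0.375000, 2.000000); Gamma_xxx = 0.000000, Gamma_xxy = 0.000000, Gamma_xyy = 0.000000, Gamma_yxx = 0.000000, Gamma_yxy = 0.000000, Gamma_yyy = 0.000000; k2 = (-0.375000, 2.000000, 0.000000, 0.000000)
  k3: at (x, y) = (-0.518750, 0.850000), (dx/dtau, dy/dtau) = (-0.375000, 2.000000); Gamma_xxx = 0.000000, Gamma_xxy = 0.000000, Gamma_xyy = 0.000000, Gamma_yxx = 0.000000, Gamma_yxy = 0.000000, Gamma_yyy = 0.000000; k3 = (-0.375000, 2.000000, 0.000000, 0.000000)
  k4: at (x, y) = (-0.537500, 0.950000), (dx/dtau, dy/dtau) = (-0.375000, 2.000000); Gamma_xxx = 0.000000, Gamma_xxy = 0.000000, Gamma_xyy = 0.000000, Gamma_yxx = 0.000000, Gamma_yxy = 0.000000, Gamma_yyy = 0.000000; k4 = (-0.375000, 2.000000, 0.000000, 0.000000)
  Y <- Y + (h/6)(k1 + 2k2 + 2k3 + k4): x = -0.5375, y = 0.9500, dx/dtau = -0.3750, dy/dtau = 2.0000
step 2:
  k1: at (x, y) = (-0.537500, 0.950000), (dx/dtau, dy/dtau) = (-0.375000, 2.000000); Gamma_xxx = 0.000000, Gamma_xxy = 0.000000, Gamma_xyy = 0.000000, Gamma_yxx = 0.000000, Gamma_yxy = 0.000000, Gamma_yyy = 0.000000; k1 = (-0.375000, 2.000000, 0.000000, 0.000000)
  k2: at (x, y) = (-0.556250, 1.050000), (dx/dtau, dy/dtau) = (-0.375000, 2.000000); Gamma_xxx = 0.000000, Gamma_xxy = 0.000000, Gamma_xyy = 0.000000, Gamma_yxx = 0.000000, Gamma_yxy = 0.000000, Gamma_yyy = 0.000000; k2 = (-0.375000, 2.000000, 0.000000, 0.000000)
  k3: at (x, y) = (-0.556250, 1.050000), (dx/dtau, dy/dtau) = (-0.375000, 2.000000); Gamma_xxx = 0.000000, Gamma_xxy = 0.000000, Gamma_xyy = 0.000000, Gamma_yxx = 0.000000, Gamma_yxy = 0.000000, Gamma_yyy = 0.000000; k3 = (-0.375000, 2.000000, 0.000000, 0.000000)
  k4: at (x, y) = (-0.575000, 1.150000), (dx/dtau, dy/dtau) = (-0.375000, 2.000000); Gamma_xxx = 0.000000, Gamma_xxy = 0.000000, Gamma_xyy = 0.000000, Gamma_yxx = 0.000000, Gamma_yxy = 0.000000, Gamma_yyy = 0.000000; k4 = (-0.375000, 2.000000, 0.000000, 0.000000)
  Y <- Y + (h/6)(k1 + 2k2 + 2k3 + k4): x = -0.5750, y = 1.1500, dx/dtau = -0.3750, dy/dtau = 2.0000
step 3:
  k1: at (x, y) = (-0.575000, 1.150000), (dx/dtau, dy/dtau) = (-0.375000, 2.000000); Gamma_xxx = 0.000000, Gamma_xxy = 0.000000, Gamma_xyy = 0.000000, Gamma_yxx = 0.000000, Gamma_yxy = 0.000000, Gamma_yyy = 0.000000; k1 = (-0.375000, 2.000000, 0.000000, 0.000000)
  k2: at (x, y) = (-0.593750, 1.250000), (dx/dtau, dy/dtau) = (-0.375000, 2.000000); Gamma_xxx = 0.000000, Gamma_xxy = 0.000000, Gamma_xyy = 0.000000, Gamma_yxx = 0.000000, Gamma_yxy = 0.000000, Gamma_yyy = 0.000000; k2 = (-0.375000, 2.000000, 0.000000, 0.000000)
  k3: at (x, y) = (-0.593750, 1.250000), (dx/dtau, dy/dtau) = (-0.375000, 2.000000); Gamma_xxx = 0.000000, Gamma_xxy = 0.000000, Gamma_xyy = 0.000000, Gamma_yxx = 0.000000, Gamma_yxy = 0.000000, Gamma_yyy = 0.000000; k3 = (-0.375000, 2.000000, 0.000000, 0.000000)
  k4: at (x, y) = (-0.612500, 1.350000), (dx/dtau, dy/dtau) = (-0.375000, 2.000000); Gamma_xxx = 0.000000, Gamma_xxy = 0.000000, Gamma_xyy = 0.000000, Gamma_yxx = 0.000000, Gamma_yxy = 0.000000, Gamma_yyy = 0.000000; k4 = (-0.375000, 2.000000, 0.000000, 0.000000)
  Y <- Y + (h/6)(k1 + 2k2 + 2k3 + k4): x = -0.6125, y = 1.3500, dx/dtau = -0.3750, dy/dtau = 2.0000

Answer: x = -0.6125, y = 1.3500, dx/dtau = -0.3750, dy/dtau = 2.0000


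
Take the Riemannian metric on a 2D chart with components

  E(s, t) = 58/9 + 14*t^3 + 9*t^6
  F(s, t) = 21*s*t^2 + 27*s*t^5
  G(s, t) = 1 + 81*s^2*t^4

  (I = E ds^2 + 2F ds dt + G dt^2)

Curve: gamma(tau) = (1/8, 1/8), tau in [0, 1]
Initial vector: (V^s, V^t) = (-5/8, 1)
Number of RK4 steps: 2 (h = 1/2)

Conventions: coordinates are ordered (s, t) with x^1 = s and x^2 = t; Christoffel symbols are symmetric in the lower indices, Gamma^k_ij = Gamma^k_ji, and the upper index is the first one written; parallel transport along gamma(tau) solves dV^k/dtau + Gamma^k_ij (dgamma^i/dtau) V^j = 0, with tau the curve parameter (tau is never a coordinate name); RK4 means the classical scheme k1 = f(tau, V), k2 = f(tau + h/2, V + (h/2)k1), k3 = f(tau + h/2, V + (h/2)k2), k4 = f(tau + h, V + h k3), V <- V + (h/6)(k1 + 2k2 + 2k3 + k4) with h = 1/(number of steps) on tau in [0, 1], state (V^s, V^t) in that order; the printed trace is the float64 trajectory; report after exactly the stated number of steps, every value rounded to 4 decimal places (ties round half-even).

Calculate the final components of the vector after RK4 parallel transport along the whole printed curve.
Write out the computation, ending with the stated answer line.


gamma'(tau) = (0, 0); f(tau, V)^k = -Gamma^k_ij(gamma(tau)) gamma'^i(tau) V^j; h = 1/2; intermediate values shown to 6 dp
curve data and Christoffel symbols at the stage parameters:
  tau = 0.000000: gamma = (0.125000, 0.125000), gamma' = (0.000000, 0.000000); Gamma_sss = 0.000000, Gamma_sst = 0.050825, Gamma_stt = 0.101651, Gamma_tss = 0.000000, Gamma_tst = 0.000382, Gamma_ttt = 0.000764
  tau = 0.250000: gamma = (0.125000, 0.125000), gamma' = (0.000000, 0.000000); Gamma_sss = 0.000000, Gamma_sst = 0.050825, Gamma_stt = 0.101651, Gamma_tss = 0.000000, Gamma_tst = 0.000382, Gamma_ttt = 0.000764
  tau = 0.500000: gamma = (0.125000, 0.125000), gamma' = (0.000000, 0.000000); Gamma_sss = 0.000000, Gamma_sst = 0.050825, Gamma_stt = 0.101651, Gamma_tss = 0.000000, Gamma_tst = 0.000382, Gamma_ttt = 0.000764
  tau = 0.750000: gamma = (0.125000, 0.125000), gamma' = (0.000000, 0.000000); Gamma_sss = 0.000000, Gamma_sst = 0.050825, Gamma_stt = 0.101651, Gamma_tss = 0.000000, Gamma_tst = 0.000382, Gamma_ttt = 0.000764
  tau = 1.000000: gamma = (0.125000, 0.125000), gamma' = (0.000000, 0.000000); Gamma_sss = 0.000000, Gamma_sst = 0.050825, Gamma_stt = 0.101651, Gamma_tss = 0.000000, Gamma_tst = 0.000382, Gamma_ttt = 0.000764
step 0: V^s = -0.6250, V^t = 1.0000
step 1: k1 = (0.000000, 0.000000), k2 = (0.000000, 0.000000), k3 = (0.000000, 0.000000), k4 = (0.000000, 0.000000); V <- V + (h/6)(k1 + 2k2 + 2k3 + k4): V^s = -0.6250, V^t = 1.0000
step 2: k1 = (0.000000, 0.000000), k2 = (0.000000, 0.000000), k3 = (0.000000, 0.000000), k4 = (0.000000, 0.000000); V <- V + (h/6)(k1 + 2k2 + 2k3 + k4): V^s = -0.6250, V^t = 1.0000

Answer: V^s = -0.6250, V^t = 1.0000


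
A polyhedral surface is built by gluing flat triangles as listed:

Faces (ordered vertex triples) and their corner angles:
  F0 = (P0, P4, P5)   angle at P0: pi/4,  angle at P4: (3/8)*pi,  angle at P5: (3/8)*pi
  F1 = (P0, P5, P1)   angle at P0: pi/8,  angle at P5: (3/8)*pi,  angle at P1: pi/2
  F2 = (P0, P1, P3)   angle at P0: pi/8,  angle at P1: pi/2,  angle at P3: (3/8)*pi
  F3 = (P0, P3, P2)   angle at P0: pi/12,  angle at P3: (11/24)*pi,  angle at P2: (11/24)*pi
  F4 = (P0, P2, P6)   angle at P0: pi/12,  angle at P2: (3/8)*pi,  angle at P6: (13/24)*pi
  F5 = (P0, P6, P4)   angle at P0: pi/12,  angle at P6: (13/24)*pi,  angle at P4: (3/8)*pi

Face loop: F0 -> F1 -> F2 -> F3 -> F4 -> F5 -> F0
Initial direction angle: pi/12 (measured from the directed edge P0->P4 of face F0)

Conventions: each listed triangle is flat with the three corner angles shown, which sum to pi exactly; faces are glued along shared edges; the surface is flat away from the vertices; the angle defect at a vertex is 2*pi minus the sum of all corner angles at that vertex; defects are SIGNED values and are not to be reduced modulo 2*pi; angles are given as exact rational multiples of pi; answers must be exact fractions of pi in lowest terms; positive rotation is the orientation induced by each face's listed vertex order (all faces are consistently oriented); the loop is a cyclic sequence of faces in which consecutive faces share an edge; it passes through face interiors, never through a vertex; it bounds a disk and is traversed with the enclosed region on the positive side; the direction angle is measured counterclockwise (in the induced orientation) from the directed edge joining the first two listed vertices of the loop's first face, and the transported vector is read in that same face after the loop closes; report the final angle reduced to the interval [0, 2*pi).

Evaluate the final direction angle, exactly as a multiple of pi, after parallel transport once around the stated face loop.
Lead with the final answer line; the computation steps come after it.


Answer: final direction angle = (4/3)*pi

enclosed vertex P0: corner angles sum to (3/4)*pi, defect = 2*pi - (3/4)*pi = (5/4)*pi
transport around the loop rotates by the sum of enclosed defects; add to the initial angle mod 2*pi
final angle = pi/12 + (5/4)*pi = (4/3)*pi (mod 2*pi)


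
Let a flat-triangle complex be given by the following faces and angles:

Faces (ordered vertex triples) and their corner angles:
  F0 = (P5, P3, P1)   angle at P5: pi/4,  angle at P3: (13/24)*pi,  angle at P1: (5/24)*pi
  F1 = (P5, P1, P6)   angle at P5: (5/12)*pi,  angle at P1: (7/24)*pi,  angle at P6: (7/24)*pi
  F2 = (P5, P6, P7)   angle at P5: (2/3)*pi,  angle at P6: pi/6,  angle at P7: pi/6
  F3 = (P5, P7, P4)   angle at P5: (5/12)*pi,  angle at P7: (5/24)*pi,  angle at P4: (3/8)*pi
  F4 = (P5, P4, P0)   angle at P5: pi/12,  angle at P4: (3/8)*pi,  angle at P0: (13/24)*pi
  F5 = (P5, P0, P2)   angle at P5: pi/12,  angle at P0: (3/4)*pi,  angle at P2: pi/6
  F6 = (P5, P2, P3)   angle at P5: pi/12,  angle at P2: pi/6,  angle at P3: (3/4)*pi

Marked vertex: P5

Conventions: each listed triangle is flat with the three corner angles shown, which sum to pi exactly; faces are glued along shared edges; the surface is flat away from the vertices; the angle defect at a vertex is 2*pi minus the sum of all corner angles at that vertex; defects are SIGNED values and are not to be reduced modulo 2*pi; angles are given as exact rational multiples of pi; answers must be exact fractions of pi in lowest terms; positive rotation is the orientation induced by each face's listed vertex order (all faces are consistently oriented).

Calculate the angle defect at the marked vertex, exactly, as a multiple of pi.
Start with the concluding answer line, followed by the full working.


Answer: defect(P5) = 0

Sum of corner angles at P5: 2*pi
defect = 2*pi - 2*pi


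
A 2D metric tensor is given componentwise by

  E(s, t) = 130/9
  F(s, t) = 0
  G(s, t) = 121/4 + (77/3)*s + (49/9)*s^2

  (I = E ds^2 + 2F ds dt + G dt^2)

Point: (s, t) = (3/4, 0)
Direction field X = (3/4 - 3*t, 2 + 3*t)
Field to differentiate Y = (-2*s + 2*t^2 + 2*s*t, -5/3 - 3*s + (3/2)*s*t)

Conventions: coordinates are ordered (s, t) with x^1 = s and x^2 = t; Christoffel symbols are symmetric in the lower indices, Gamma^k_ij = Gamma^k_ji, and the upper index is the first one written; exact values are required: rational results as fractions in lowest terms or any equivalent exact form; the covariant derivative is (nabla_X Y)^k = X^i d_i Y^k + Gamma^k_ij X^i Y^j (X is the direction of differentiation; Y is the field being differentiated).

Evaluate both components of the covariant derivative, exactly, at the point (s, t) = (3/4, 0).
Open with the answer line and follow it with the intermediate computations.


Answer: (nabla_X Y)^s = 11101/1040, (nabla_X Y)^t = -665/348

E = 130/9, F = 0, G = 841/16 at the point
E_s = 0, E_t = 0, F_s = 0, F_t = 0, G_s = 203/6, G_t = 0
EG - F^2 = 54665/72;  g^inv = (72/54665) * [[841/16, 0], [0, 130/9]]
first-kind symbols [ij,l] = (1/2)(d_i g_jl + d_j g_il - d_l g_ij): [ss,s] = E_s/2 = 0, [ss,t] = F_s - E_t/2 = 0, [st,s] = E_t/2 = 0, [st,t] = G_s/2 = 203/12, [tt,s] = F_t - G_s/2 = -203/12, [tt,t] = G_t/2 = 0
Gamma^s_ij = (G*[ij,s] - F*[ij,t])/(EG - F^2), Gamma^t_ij = (E*[ij,t] - F*[ij,s])/(EG - F^2)
Gamma_sss = 0, Gamma_sst = 0, Gamma_stt = -609/520, Gamma_tss = 0, Gamma_tst = 28/87, Gamma_ttt = 0
X = (3/4, 2), Y = (-3/2, -47/12) at the point


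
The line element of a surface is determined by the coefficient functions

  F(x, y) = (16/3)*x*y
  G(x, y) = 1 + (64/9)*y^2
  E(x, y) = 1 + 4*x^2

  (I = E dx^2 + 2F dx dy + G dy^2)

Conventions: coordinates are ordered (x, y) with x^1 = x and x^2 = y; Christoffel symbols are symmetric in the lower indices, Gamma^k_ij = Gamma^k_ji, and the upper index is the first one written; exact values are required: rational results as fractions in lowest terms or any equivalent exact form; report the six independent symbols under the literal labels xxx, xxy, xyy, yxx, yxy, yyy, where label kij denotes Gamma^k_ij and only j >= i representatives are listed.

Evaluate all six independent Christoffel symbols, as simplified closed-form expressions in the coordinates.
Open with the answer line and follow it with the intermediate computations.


Answer: Gamma_xxx = 36*x/(36*x^2 + 64*y^2 + 9), Gamma_xxy = 0, Gamma_xyy = 48*x/(36*x^2 + 64*y^2 + 9), Gamma_yxx = 48*y/(36*x^2 + 64*y^2 + 9), Gamma_yxy = 0, Gamma_yyy = 64*y/(36*x^2 + 64*y^2 + 9)

E = 1 + 4*x^2; F = (16/3)*x*y; G = 1 + (64/9)*y^2
Gamma^k_ij = (1/2) g^{kl} (d_i g_jl + d_j g_il - d_l g_ij), with g^inv = (1/(EG-F^2)) [[G, -F], [-F, E]]
first partials: E_x = 8*x, E_y = 0, F_x = (16/3)*y, F_y = (16/3)*x, G_x = 0, G_y = (128/9)*y
D = EG - F^2 = 1 + (64/9)*y^2 + 4*x^2
expanded: Gamma^x_xx = (G E_x - 2F F_x + F E_y)/(2D), Gamma^x_xy = (G E_y - F G_x)/(2D), Gamma^x_yy = (2G F_y - G G_x - F G_y)/(2D), Gamma^y_xx = (2E F_x - E E_y - F E_x)/(2D), Gamma^y_xy = (E G_x - F E_y)/(2D), Gamma^y_yy = (E G_y - 2F F_y + F G_x)/(2D); substitute and cancel common factors


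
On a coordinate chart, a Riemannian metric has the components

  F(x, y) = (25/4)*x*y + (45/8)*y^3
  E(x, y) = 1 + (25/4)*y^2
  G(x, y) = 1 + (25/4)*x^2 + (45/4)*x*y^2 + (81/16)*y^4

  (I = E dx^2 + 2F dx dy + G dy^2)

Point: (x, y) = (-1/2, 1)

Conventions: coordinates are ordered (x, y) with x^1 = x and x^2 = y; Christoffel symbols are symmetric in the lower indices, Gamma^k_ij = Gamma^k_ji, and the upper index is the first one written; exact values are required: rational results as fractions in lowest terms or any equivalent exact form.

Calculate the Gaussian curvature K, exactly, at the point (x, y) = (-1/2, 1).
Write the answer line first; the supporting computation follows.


Answer: K = -100/1089

E = 29/4, F = 5/2, G = 2, EG - F^2 = 33/4 at the point
E_x = 0, E_y = 25/2, F_x = 25/4, F_y = 55/4, G_x = 5, G_y = 9
E_yy = 25/2, F_xy = 25/4, G_xx = 25/2
Apply the Brioschi formula K = (det M1 - det M2)/(EG - F^2)^2 over the derivative matrices of E, F, G.
M1 = [[-E_yy/2 + F_xy - G_xx/2, E_x/2, F_x - E_y/2], [F_y - G_x/2, E, F], [G_y/2, F, G]] = [[-25/4, 0, 0], [45/4, 29/4, 5/2], [9/2, 5/2, 2]]; det M1 = -825/16
M2 = [[0, E_y/2, G_x/2], [E_y/2, E, F], [G_x/2, F, G]] = [[0, 25/4, 5/2], [25/4, 29/4, 5/2], [5/2, 5/2, 2]]; det M2 = -725/16
det M1 - det M2 = -25/4; K = -25/4 / (33/4)^2 = -100/1089


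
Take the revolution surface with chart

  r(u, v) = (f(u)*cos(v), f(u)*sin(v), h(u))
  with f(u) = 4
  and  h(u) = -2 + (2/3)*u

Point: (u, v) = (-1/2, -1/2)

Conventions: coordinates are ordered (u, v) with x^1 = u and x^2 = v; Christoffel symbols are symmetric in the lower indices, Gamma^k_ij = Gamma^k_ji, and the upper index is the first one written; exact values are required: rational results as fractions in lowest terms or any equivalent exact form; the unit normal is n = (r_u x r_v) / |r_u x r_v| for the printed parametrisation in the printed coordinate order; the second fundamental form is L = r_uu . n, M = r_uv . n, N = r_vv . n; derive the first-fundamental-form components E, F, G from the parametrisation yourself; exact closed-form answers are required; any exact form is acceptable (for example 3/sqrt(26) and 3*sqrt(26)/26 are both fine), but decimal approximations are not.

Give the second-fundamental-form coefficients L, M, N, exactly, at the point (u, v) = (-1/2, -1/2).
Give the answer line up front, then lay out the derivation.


Answer: L = 0, M = 0, N = 4

f = 4, f' = 0, f'' = 0, h' = 2/3, h'' = 0
E = 4/9, F = 0, G = 16; answer radicand W^2 = 4/9
unnormalised second-form numerators: l = 0, m = 0, n = 8/3; L = l/sqrt(4/9), and similarly M = m/sqrt(W^2), N = n/sqrt(W^2)


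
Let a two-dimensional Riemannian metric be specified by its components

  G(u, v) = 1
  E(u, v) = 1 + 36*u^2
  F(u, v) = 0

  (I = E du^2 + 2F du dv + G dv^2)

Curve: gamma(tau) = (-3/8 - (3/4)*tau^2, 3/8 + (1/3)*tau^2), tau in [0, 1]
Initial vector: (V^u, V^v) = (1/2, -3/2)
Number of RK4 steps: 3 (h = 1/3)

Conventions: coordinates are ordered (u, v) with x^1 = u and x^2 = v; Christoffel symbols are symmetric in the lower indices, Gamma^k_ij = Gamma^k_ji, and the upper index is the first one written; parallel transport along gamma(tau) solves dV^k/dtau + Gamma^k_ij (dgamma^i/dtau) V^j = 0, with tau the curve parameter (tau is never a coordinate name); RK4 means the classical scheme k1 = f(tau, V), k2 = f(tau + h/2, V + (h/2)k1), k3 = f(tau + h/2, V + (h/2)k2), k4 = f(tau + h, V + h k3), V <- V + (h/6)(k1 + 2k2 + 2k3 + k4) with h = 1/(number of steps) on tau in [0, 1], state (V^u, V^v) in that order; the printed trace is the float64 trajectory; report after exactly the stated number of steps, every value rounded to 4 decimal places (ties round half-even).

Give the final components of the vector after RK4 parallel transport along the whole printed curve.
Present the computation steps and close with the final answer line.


gamma'(tau) = (-(3/2)*tau, (2/3)*tau); f(tau, V)^k = -Gamma^k_ij(gamma(tau)) gamma'^i(tau) V^j; h = 1/3; intermediate values shown to 6 dp
curve data and Christoffel symbols at the stage parameters:
  tau = 0.000000: gamma = (-0.375000, 0.375000), gamma' = (0.000000, 0.000000); Gamma_uuu = -2.226804, Gamma_uuv = 0.000000, Gamma_uvv = 0.000000, Gamma_vuu = 0.000000, Gamma_vuv = 0.000000, Gamma_vvv = 0.000000
  tau = 0.166667: gamma = (-0.395833, 0.384259), gamma' = (-0.250000, 0.111111); Gamma_uuu = -2.145882, Gamma_uuv = 0.000000, Gamma_uvv = 0.000000, Gamma_vuu = 0.000000, Gamma_vuv = 0.000000, Gamma_vvv = 0.000000
  tau = 0.333333: gamma = (-0.458333, 0.412037), gamma' = (-0.500000, 0.222222); Gamma_uuu = -1.927007, Gamma_uuv = 0.000000, Gamma_uvv = 0.000000, Gamma_vuu = 0.000000, Gamma_vuv = 0.000000, Gamma_vvv = 0.000000
  tau = 0.500000: gamma = (-0.562500, 0.458333), gamma' = (-0.750000, 0.333333); Gamma_uuu = -1.634300, Gamma_uuv = 0.000000, Gamma_uvv = 0.000000, Gamma_vuu = 0.000000, Gamma_vuv = 0.000000, Gamma_vvv = 0.000000
  tau = 0.666667: gamma = (-0.708333, 0.523148), gamma' = (-1.000000, 0.444444); Gamma_uuu = -1.337705, Gamma_uuv = 0.000000, Gamma_uvv = 0.000000, Gamma_vuu = 0.000000, Gamma_vuv = 0.000000, Gamma_vvv = 0.000000
  tau = 0.833333: gamma = (-0.895833, 0.606481), gamma' = (-1.250000, 0.555556); Gamma_uuu = -1.078934, Gamma_uuv = 0.000000, Gamma_uvv = 0.000000, Gamma_vuu = 0.000000, Gamma_vuv = 0.000000, Gamma_vvv = 0.000000
  tau = 1.000000: gamma = (-1.125000, 0.708333), gamma' = (-1.500000, 0.666667); Gamma_uuu = -0.869799, Gamma_uuv = 0.000000, Gamma_uvv = 0.000000, Gamma_vuu = 0.000000, Gamma_vuv = 0.000000, Gamma_vvv = 0.000000
step 0: V^u = 0.5000, V^v = -1.5000
step 1: k1 = (0.000000, 0.000000), k2 = (-0.268235, 0.000000), k3 = (-0.244252, 0.000000), k4 = (-0.403306, 0.000000); V <- V + (h/6)(k1 + 2k2 + 2k3 + k4): V^u = 0.4207, V^v = -1.5000
step 2: k1 = (-0.405299, 0.000000), k2 = (-0.432805, 0.000000), k3 = (-0.427186, 0.000000), k4 = (-0.372224, 0.000000); V <- V + (h/6)(k1 + 2k2 + 2k3 + k4): V^u = 0.2819, V^v = -1.5000
step 3: k1 = (-0.377100, 0.000000), k2 = (-0.295427, 0.000000), k3 = (-0.313785, 0.000000), k4 = (-0.231331, 0.000000); V <- V + (h/6)(k1 + 2k2 + 2k3 + k4): V^u = 0.1804, V^v = -1.5000

Answer: V^u = 0.1804, V^v = -1.5000


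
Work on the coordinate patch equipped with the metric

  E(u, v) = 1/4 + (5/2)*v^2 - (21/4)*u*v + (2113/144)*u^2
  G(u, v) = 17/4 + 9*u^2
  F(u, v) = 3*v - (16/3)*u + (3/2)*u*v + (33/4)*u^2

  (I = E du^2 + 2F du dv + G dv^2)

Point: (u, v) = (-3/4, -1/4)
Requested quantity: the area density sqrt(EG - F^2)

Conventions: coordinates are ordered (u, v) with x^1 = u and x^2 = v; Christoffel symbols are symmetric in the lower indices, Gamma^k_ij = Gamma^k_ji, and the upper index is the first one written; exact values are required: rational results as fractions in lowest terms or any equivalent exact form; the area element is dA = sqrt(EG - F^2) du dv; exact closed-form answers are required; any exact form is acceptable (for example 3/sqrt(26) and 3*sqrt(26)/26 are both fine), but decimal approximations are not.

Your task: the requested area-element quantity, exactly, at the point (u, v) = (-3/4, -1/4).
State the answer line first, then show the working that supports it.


Answer: sqrt(EG - F^2) = sqrt(4814)/32

E = 1965/256, F = 523/64, G = 149/16; EG - F^2 = 2407/512


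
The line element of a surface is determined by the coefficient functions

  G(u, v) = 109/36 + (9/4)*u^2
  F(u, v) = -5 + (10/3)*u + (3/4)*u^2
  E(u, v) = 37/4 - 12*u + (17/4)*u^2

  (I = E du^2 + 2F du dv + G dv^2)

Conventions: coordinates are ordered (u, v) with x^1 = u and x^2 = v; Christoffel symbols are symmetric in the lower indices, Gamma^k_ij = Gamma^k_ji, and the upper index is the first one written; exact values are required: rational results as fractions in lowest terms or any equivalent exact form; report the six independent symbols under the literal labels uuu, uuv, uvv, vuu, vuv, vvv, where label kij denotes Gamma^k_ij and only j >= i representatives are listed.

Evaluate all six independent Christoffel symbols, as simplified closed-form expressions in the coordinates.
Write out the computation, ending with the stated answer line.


E = 37/4 - 12*u + (17/4)*u^2; F = -5 + (10/3)*u + (3/4)*u^2; G = 109/36 + (9/4)*u^2
Gamma^k_ij = (1/2) g^{kl} (d_i g_jl + d_j g_il - d_l g_ij), with g^inv = (1/(EG-F^2)) [[G, -F], [-F, E]]
first partials: E_u = -12 + (17/2)*u, E_v = 0, F_u = 10/3 + (3/2)*u, F_v = 0, G_u = (9/2)*u, G_v = 0
D = EG - F^2 = 433/144 - 3*u + (2165/72)*u^2 - 32*u^3 + 9*u^4
expanded: Gamma^u_uu = (G E_u - 2F F_u + F E_v)/(2D), Gamma^u_uv = (G E_v - F G_u)/(2D), Gamma^u_vv = (2G F_v - G G_u - F G_v)/(2D), Gamma^v_uu = (2E F_u - E E_v - F E_u)/(2D), Gamma^v_uv = (E G_u - F E_v)/(2D), Gamma^v_vv = (E G_v - 2F F_v + F G_u)/(2D); substitute and cancel common factors

Answer: Gamma_uuu = (1215*u^3 - 3024*u^2 + 1333*u - 216)/(1296*u^4 - 4608*u^3 + 4330*u^2 - 432*u + 433), Gamma_uuv = (-243*u^3 - 1080*u^2 + 1620*u)/(1296*u^4 - 4608*u^3 + 4330*u^2 - 432*u + 433), Gamma_uvv = (-729*u^3 - 981*u)/(1296*u^4 - 4608*u^3 + 4330*u^2 - 432*u + 433), Gamma_vuu = (459*u^3 - 1944*u^2 + 2178*u + 120)/(1296*u^4 - 4608*u^3 + 4330*u^2 - 432*u + 433), Gamma_vuv = (1377*u^3 - 3888*u^2 + 2997*u)/(1296*u^4 - 4608*u^3 + 4330*u^2 - 432*u + 433), Gamma_vvv = (243*u^3 + 1080*u^2 - 1620*u)/(1296*u^4 - 4608*u^3 + 4330*u^2 - 432*u + 433)


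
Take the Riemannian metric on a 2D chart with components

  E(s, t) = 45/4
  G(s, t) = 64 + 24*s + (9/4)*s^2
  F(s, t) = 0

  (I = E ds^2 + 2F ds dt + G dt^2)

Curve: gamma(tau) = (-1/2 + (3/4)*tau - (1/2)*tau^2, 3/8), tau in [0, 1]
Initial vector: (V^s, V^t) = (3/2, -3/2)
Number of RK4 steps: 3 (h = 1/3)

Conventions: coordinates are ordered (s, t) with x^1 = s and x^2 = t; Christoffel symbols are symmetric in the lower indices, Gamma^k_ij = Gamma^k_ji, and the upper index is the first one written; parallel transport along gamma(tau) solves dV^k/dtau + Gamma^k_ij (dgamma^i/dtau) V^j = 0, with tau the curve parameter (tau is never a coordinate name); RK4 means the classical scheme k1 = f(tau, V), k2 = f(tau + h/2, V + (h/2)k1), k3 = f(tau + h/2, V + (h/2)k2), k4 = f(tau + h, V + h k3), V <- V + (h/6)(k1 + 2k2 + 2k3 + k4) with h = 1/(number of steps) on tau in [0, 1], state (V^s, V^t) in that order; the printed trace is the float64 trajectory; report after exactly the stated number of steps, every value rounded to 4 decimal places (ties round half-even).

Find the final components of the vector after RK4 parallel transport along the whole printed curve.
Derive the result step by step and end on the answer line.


gamma'(tau) = (3/4 - tau, 0); f(tau, V)^k = -Gamma^k_ij(gamma(tau)) gamma'^i(tau) V^j; h = 1/3; intermediate values shown to 6 dp
curve data and Christoffel symbols at the stage parameters:
  tau = 0.000000: gamma = (-0.500000, 0.375000), gamma' = (0.750000, 0.000000); Gamma_sss = 0.000000, Gamma_sst = 0.000000, Gamma_stt = -0.966667, Gamma_tss = 0.000000, Gamma_tst = 0.206897, Gamma_ttt = 0.000000
  tau = 0.166667: gamma = (-0.388889, 0.375000), gamma' = (0.583333, 0.000000); Gamma_sss = 0.000000, Gamma_sst = 0.000000, Gamma_stt = -0.988889, Gamma_tss = 0.000000, Gamma_tst = 0.202247, Gamma_ttt = 0.000000
  tau = 0.333333: gamma = (-0.305556, 0.375000), gamma' = (0.416667, 0.000000); Gamma_sss = 0.000000, Gamma_sst = 0.000000, Gamma_stt = -1.005556, Gamma_tss = 0.000000, Gamma_tst = 0.198895, Gamma_ttt = 0.000000
  tau = 0.500000: gamma = (-0.250000, 0.375000), gamma' = (0.250000, 0.000000); Gamma_sss = 0.000000, Gamma_sst = 0.000000, Gamma_stt = -1.016667, Gamma_tss = 0.000000, Gamma_tst = 0.196721, Gamma_ttt = 0.000000
  tau = 0.666667: gamma = (-0.222222, 0.375000), gamma' = (0.083333, 0.000000); Gamma_sss = 0.000000, Gamma_sst = 0.000000, Gamma_stt = -1.022222, Gamma_tss = 0.000000, Gamma_tst = 0.195652, Gamma_ttt = 0.000000
  tau = 0.833333: gamma = (-0.222222, 0.375000), gamma' = (-0.083333, 0.000000); Gamma_sss = 0.000000, Gamma_sst = 0.000000, Gamma_stt = -1.022222, Gamma_tss = 0.000000, Gamma_tst = 0.195652, Gamma_ttt = 0.000000
  tau = 1.000000: gamma = (-0.250000, 0.375000), gamma' = (-0.250000, 0.000000); Gamma_sss = 0.000000, Gamma_sst = 0.000000, Gamma_stt = -1.016667, Gamma_tss = 0.000000, Gamma_tst = 0.196721, Gamma_ttt = 0.000000
step 0: V^s = 1.5000, V^t = -1.5000
step 1: k1 = (0.000000, 0.232759), k2 = (0.000000, 0.172390), k3 = (0.000000, 0.173577), k4 = (0.000000, 0.119514); V <- V + (h/6)(k1 + 2k2 + 2k3 + k4): V^s = 1.5000, V^t = -1.4420
step 2: k1 = (0.000000, 0.119502), k2 = (0.000000, 0.069938), k3 = (0.000000, 0.070344), k4 = (0.000000, 0.023128); V <- V + (h/6)(k1 + 2k2 + 2k3 + k4): V^s = 1.5000, V^t = -1.4185
step 3: k1 = (0.000000, 0.023127), k2 = (0.000000, -0.023065), k3 = (0.000000, -0.023190), k4 = (0.000000, -0.070141); V <- V + (h/6)(k1 + 2k2 + 2k3 + k4): V^s = 1.5000, V^t = -1.4262

Answer: V^s = 1.5000, V^t = -1.4262
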